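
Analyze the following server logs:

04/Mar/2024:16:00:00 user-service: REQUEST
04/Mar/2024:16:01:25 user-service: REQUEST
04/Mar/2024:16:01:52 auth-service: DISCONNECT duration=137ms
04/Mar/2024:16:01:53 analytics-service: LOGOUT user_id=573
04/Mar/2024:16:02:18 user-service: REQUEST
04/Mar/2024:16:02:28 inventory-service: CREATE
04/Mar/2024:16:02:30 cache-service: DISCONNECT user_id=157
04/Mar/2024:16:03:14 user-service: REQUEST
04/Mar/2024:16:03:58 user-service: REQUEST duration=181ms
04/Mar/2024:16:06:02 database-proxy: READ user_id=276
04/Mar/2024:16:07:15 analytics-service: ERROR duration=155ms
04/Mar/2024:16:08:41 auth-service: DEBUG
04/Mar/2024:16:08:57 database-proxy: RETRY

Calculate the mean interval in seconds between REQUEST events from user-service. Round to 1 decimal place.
59.5

To calculate average interval:

1. Find all REQUEST events for user-service in order
2. Calculate time gaps between consecutive events
3. Compute mean of gaps: 238 / 4 = 59.5 seconds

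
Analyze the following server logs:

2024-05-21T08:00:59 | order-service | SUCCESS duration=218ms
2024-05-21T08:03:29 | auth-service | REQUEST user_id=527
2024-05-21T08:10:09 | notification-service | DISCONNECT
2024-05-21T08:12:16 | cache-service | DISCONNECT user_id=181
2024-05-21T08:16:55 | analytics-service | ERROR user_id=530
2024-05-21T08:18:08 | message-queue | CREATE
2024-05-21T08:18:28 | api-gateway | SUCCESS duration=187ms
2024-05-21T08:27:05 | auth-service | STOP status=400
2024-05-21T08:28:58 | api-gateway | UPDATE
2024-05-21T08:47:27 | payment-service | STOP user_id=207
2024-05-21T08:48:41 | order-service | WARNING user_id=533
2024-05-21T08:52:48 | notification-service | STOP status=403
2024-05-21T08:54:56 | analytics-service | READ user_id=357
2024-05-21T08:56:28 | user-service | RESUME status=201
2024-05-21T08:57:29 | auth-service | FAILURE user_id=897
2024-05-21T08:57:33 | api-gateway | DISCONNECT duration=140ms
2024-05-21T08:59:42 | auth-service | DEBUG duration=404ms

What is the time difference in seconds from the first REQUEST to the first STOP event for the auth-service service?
1416

To find the time between events:

1. Locate the first REQUEST event for auth-service: 2024-05-21T08:03:29
2. Locate the first STOP event for auth-service: 2024-05-21T08:27:05
3. Calculate the difference: 2024-05-21T08:27:05 - 2024-05-21T08:03:29 = 1416 seconds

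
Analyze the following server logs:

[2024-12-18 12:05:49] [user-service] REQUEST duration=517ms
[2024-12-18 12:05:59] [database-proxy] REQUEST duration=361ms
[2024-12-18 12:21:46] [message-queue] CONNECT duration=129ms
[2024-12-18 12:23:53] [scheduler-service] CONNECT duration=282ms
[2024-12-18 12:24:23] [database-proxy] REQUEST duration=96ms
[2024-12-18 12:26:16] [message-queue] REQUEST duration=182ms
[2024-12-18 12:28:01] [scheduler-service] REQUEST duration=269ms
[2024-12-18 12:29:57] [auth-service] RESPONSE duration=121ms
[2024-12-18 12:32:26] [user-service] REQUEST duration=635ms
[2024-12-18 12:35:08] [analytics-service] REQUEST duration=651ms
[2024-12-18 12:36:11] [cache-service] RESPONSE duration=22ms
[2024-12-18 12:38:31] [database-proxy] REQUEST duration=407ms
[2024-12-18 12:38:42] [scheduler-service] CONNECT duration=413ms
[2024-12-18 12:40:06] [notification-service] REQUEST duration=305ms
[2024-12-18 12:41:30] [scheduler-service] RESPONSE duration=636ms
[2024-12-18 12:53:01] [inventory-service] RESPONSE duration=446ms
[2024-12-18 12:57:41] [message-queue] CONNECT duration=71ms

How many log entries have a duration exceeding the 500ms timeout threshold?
4

To count timeouts:

1. Threshold: 500ms
2. Extract duration from each log entry
3. Count entries where duration > 500
4. Timeout count: 4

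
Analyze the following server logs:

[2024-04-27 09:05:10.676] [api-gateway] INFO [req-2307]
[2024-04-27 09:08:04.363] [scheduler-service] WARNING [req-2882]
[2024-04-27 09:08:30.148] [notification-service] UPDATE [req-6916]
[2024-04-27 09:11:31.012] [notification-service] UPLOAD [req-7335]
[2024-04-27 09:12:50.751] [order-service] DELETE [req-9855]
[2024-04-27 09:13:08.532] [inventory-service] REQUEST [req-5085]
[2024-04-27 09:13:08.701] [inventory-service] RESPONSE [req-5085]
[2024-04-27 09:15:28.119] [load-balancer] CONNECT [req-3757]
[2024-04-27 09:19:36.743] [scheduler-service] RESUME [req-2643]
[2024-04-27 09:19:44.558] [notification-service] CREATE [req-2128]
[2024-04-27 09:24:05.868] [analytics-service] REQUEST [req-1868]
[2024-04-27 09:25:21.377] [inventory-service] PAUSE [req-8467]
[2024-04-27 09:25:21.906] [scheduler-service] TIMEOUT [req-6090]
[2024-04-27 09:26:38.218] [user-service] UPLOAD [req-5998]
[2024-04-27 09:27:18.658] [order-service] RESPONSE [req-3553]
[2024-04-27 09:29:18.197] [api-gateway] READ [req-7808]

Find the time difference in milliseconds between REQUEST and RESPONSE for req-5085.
169

To calculate latency:

1. Find REQUEST with id req-5085: 2024-04-27 09:13:08.532
2. Find RESPONSE with id req-5085: 2024-04-27 09:13:08.701
3. Latency: 2024-04-27 09:13:08.701 - 2024-04-27 09:13:08.532 = 169ms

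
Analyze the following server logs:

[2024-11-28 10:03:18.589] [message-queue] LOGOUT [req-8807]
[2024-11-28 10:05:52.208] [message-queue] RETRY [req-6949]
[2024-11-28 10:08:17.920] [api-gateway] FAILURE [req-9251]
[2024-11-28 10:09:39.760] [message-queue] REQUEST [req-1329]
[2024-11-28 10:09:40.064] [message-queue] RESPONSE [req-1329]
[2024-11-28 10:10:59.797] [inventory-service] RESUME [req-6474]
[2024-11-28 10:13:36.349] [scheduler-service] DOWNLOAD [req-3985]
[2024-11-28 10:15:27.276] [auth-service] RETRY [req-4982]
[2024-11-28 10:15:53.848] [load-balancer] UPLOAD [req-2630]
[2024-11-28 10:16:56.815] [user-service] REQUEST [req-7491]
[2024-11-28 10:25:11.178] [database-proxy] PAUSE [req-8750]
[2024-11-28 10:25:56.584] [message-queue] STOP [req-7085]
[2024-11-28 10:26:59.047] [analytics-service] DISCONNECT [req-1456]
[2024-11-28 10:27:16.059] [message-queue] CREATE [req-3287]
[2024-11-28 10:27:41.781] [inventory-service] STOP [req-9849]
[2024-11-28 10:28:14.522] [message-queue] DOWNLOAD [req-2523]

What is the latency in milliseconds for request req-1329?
304

To calculate latency:

1. Find REQUEST with id req-1329: 2024-11-28 10:09:39.760
2. Find RESPONSE with id req-1329: 2024-11-28 10:09:40.064
3. Latency: 2024-11-28 10:09:40.064 - 2024-11-28 10:09:39.760 = 304ms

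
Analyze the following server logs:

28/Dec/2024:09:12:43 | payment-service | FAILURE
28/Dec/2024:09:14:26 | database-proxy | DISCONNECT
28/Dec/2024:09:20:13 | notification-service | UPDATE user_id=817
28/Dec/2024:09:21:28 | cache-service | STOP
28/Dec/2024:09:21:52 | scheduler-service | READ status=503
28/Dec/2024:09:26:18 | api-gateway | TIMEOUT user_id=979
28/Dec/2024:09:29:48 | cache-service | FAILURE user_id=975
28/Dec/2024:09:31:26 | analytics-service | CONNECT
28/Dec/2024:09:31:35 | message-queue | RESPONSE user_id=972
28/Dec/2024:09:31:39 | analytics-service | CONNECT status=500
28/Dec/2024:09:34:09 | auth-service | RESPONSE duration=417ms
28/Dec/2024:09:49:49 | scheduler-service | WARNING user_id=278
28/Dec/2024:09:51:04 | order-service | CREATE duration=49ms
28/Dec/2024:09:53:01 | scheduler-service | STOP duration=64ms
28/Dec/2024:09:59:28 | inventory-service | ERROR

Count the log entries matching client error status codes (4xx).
0

To find matching entries:

1. Pattern to match: client error status codes (4xx)
2. Scan each log entry for the pattern
3. Count matches: 0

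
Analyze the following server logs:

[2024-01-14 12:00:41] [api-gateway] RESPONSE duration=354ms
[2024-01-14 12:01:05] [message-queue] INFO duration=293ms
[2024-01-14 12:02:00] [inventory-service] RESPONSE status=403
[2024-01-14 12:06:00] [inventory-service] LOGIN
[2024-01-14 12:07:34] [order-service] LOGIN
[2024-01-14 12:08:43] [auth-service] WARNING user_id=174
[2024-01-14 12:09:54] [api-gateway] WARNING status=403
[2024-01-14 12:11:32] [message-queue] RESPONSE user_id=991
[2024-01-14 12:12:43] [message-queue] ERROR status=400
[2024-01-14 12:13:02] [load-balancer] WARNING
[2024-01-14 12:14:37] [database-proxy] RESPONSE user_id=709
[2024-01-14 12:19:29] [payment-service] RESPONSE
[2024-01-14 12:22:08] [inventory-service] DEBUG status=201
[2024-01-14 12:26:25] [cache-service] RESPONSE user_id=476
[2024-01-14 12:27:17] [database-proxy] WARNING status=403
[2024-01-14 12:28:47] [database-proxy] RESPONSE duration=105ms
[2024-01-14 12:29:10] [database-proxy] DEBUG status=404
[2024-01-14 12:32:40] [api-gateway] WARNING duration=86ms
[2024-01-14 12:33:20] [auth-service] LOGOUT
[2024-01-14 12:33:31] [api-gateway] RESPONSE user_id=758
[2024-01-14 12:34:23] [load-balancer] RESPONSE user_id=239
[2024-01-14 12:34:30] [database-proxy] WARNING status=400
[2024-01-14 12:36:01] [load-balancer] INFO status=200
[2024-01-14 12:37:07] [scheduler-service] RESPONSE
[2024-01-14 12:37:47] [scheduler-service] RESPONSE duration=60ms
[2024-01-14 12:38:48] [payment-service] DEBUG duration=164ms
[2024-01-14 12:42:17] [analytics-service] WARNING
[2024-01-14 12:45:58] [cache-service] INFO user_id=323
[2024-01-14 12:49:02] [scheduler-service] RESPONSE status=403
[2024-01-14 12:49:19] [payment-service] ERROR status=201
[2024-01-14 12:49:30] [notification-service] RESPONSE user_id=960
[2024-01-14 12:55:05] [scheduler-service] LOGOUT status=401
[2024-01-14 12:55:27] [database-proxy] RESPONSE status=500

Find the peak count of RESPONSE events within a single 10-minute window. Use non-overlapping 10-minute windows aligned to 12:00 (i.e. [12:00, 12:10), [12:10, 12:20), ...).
4

To find the burst window:

1. Divide the log period into non-overlapping 10-minute windows starting at 12:00
2. Count RESPONSE events in each window
3. Find the window with maximum count
4. Maximum events in a window: 4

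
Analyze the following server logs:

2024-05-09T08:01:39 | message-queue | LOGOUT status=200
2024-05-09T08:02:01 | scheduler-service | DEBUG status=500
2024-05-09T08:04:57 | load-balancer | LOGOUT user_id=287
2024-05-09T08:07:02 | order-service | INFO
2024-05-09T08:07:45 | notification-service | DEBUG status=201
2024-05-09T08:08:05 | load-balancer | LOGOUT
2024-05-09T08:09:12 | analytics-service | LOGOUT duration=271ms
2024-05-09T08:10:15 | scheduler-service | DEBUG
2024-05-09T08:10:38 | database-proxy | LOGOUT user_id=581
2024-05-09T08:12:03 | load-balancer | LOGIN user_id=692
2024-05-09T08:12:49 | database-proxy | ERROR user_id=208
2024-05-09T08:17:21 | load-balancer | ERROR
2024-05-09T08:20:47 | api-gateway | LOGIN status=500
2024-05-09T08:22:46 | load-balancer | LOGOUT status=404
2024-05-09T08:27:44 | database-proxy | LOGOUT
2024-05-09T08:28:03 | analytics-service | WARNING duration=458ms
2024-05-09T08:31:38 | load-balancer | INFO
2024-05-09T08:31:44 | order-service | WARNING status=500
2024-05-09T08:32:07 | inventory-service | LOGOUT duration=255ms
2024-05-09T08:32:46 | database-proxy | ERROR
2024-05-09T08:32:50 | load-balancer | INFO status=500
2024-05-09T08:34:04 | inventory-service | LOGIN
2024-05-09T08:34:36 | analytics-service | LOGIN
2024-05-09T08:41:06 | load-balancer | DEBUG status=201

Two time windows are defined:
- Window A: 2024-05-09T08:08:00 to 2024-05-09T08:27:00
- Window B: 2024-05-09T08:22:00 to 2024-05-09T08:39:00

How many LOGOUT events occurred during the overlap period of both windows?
1

To find overlap events:

1. Window A: 2024-05-09T08:08:00 to 2024-05-09T08:27:00
2. Window B: 2024-05-09T08:22:00 to 2024-05-09T08:39:00
3. Overlap period: 2024-05-09T08:22:00 to 2024-05-09T08:27:00
4. Count LOGOUT events in overlap: 1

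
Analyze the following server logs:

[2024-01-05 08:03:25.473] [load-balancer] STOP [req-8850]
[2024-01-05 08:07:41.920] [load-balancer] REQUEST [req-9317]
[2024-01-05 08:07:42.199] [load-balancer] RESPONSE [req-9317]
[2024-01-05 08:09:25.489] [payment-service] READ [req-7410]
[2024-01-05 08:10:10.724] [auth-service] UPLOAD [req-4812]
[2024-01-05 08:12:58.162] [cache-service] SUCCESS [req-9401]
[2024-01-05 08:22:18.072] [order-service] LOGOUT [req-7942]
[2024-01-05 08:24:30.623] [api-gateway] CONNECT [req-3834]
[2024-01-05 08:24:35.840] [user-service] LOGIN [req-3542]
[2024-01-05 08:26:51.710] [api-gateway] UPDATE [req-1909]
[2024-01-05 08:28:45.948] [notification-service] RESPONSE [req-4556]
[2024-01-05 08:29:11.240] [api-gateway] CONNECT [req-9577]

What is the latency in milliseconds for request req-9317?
279

To calculate latency:

1. Find REQUEST with id req-9317: 2024-01-05 08:07:41.920
2. Find RESPONSE with id req-9317: 2024-01-05 08:07:42.199
3. Latency: 2024-01-05 08:07:42.199 - 2024-01-05 08:07:41.920 = 279ms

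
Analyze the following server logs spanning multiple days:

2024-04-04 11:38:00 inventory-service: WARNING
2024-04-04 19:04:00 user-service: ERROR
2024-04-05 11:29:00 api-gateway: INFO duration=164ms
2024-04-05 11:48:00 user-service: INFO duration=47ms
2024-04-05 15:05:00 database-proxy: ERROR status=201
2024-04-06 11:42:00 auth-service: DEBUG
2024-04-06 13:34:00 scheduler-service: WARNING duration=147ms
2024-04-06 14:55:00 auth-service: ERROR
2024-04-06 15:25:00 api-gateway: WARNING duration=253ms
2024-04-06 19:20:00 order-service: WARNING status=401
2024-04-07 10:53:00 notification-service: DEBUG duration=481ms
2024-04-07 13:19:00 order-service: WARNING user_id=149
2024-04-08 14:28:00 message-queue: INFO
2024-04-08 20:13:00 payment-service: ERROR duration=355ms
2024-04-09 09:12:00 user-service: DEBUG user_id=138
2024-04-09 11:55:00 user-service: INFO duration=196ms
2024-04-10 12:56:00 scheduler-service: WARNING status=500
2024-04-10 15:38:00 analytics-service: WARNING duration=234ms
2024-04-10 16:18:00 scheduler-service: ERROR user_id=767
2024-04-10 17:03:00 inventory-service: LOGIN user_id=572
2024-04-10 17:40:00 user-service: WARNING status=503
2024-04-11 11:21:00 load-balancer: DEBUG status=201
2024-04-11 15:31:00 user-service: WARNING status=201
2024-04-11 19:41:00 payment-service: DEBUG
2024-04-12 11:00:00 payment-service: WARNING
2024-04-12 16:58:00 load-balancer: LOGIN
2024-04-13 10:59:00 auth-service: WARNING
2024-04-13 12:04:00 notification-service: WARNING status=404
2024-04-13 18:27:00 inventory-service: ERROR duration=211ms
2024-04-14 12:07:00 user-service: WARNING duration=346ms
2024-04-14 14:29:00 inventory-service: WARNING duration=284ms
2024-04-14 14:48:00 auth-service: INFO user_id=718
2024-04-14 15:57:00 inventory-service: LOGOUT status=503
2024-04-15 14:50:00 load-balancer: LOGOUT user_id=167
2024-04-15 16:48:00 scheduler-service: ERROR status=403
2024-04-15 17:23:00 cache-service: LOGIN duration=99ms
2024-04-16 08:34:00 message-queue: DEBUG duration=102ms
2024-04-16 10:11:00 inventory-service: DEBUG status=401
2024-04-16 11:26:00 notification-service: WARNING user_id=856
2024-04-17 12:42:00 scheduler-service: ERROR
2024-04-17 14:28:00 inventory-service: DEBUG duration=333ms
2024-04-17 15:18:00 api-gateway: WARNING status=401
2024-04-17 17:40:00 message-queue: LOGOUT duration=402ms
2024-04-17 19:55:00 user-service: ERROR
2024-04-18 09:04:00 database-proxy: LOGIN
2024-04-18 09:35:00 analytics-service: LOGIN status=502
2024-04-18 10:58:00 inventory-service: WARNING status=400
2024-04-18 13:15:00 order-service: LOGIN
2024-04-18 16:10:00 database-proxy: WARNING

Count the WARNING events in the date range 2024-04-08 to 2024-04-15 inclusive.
9

To filter by date range:

1. Date range: 2024-04-08 through 2024-04-15, both dates inclusive
2. Filter for WARNING events whose date falls in this range
3. Count matching events: 9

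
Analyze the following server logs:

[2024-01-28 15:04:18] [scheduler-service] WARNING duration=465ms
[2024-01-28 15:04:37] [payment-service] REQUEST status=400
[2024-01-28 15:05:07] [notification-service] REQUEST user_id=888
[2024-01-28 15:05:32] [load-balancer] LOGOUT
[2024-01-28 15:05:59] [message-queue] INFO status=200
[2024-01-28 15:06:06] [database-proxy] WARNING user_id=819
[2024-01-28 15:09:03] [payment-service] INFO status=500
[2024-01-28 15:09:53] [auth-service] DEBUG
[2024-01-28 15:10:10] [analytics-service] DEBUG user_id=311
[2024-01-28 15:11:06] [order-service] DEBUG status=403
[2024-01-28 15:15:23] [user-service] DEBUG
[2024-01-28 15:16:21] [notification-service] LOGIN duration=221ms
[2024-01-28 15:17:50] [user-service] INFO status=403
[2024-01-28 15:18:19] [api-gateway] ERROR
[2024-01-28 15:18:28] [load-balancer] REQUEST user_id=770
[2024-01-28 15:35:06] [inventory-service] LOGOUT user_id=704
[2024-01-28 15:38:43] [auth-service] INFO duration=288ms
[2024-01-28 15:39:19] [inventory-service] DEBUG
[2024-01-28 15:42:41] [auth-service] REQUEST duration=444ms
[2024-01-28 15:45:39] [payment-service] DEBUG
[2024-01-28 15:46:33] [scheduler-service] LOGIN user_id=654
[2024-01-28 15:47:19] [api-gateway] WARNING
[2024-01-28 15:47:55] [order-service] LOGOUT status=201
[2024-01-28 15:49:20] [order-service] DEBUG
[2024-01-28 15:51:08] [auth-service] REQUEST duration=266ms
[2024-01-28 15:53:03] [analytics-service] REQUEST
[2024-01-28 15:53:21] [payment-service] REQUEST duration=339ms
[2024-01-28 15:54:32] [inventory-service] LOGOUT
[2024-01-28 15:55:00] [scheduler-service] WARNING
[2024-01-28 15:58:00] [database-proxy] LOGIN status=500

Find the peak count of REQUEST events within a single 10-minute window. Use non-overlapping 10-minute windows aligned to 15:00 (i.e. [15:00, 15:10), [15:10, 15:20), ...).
3

To find the burst window:

1. Divide the log period into non-overlapping 10-minute windows starting at 15:00
2. Count REQUEST events in each window
3. Find the window with maximum count
4. Maximum events in a window: 3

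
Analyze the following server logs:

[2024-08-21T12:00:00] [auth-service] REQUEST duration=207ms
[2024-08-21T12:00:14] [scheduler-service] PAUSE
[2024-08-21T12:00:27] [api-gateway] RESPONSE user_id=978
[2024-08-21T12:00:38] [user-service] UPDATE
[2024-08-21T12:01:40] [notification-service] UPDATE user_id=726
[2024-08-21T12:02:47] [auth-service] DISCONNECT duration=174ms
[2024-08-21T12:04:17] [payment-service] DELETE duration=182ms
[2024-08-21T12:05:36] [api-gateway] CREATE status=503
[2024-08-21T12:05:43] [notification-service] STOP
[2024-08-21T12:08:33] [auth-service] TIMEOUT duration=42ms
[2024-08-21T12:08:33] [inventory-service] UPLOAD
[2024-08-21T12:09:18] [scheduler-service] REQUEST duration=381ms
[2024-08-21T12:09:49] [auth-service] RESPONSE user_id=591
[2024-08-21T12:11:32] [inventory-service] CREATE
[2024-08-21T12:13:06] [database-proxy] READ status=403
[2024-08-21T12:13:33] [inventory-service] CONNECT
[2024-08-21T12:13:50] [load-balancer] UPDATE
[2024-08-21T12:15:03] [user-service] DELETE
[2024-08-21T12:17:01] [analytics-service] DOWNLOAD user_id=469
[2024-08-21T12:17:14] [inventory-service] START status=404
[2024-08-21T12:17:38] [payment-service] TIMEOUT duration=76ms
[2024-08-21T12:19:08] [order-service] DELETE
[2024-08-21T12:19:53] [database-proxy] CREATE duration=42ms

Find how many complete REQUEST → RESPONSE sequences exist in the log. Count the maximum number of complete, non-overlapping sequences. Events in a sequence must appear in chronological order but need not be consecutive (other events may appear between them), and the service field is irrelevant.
2

To count sequences:

1. Look for pattern: REQUEST → RESPONSE
2. Greedily scan the log in chronological order, matching each sequence element in turn (ignoring service)
3. Each time the full pattern completes, increment the count and restart matching from the next event
4. Complete non-overlapping sequences found: 2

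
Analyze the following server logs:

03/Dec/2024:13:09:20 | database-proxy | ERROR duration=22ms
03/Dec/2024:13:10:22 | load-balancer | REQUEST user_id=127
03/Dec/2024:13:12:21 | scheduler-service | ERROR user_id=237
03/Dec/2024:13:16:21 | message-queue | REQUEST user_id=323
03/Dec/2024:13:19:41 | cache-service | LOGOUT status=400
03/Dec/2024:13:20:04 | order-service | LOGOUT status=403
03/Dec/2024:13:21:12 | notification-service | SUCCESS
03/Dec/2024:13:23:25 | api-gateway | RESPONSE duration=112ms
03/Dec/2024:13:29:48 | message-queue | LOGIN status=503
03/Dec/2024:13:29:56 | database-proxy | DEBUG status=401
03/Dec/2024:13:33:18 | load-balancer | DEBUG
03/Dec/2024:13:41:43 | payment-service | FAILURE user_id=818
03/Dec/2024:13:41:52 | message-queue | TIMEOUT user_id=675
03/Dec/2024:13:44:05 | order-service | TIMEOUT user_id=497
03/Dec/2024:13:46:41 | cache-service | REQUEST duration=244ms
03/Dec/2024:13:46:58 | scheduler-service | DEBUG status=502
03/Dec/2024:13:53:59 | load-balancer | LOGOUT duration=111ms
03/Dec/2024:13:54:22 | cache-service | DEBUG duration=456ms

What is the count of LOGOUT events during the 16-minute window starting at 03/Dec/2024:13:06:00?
2

To count events in the time window:

1. Window boundaries: 03/Dec/2024:13:06:00 to 03/Dec/2024:13:22:00
2. Filter for LOGOUT events within this window
3. Count matching events: 2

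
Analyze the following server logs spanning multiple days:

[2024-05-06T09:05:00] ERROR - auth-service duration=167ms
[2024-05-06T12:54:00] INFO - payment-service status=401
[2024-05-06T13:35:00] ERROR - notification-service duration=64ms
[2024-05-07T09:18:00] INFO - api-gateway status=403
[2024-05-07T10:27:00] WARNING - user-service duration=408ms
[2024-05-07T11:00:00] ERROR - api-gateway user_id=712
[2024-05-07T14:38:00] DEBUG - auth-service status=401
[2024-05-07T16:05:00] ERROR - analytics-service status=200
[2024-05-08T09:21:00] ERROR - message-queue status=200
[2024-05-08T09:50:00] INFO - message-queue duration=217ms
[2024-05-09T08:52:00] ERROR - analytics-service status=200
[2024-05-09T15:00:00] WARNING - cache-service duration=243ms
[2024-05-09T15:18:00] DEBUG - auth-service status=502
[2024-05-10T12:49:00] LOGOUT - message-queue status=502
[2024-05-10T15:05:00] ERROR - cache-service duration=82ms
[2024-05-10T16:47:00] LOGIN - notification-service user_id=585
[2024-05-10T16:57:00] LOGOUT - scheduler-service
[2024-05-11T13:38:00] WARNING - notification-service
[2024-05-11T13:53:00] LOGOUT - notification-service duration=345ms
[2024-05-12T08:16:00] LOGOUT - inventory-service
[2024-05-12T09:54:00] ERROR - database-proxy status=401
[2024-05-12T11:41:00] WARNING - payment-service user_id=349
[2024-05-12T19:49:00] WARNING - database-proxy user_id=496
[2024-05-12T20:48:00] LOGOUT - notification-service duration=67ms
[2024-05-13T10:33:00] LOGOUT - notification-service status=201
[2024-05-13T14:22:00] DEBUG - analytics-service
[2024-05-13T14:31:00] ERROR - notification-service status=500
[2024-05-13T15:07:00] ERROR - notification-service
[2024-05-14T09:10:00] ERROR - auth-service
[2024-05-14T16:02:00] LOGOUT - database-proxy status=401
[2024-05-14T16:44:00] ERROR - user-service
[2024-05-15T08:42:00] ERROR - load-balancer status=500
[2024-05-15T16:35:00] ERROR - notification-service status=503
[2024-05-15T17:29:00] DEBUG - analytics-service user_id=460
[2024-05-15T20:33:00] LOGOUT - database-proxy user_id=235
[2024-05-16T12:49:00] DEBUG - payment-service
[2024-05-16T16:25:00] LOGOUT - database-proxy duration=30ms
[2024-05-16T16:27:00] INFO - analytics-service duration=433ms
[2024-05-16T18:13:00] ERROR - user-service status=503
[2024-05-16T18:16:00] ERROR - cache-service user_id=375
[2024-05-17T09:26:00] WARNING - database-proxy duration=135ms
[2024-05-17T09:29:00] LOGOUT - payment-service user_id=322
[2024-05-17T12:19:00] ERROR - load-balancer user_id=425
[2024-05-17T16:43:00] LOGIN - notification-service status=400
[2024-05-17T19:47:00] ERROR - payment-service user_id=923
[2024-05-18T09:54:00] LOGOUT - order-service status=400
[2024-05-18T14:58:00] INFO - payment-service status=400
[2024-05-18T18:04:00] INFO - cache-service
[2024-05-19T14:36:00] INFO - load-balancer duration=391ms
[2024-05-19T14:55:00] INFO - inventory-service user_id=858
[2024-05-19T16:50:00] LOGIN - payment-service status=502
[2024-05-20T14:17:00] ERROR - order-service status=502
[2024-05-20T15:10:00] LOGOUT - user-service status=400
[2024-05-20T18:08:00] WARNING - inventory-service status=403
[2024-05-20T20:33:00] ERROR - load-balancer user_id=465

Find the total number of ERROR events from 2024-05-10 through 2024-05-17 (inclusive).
12

To filter by date range:

1. Date range: 2024-05-10 through 2024-05-17, both dates inclusive
2. Filter for ERROR events whose date falls in this range
3. Count matching events: 12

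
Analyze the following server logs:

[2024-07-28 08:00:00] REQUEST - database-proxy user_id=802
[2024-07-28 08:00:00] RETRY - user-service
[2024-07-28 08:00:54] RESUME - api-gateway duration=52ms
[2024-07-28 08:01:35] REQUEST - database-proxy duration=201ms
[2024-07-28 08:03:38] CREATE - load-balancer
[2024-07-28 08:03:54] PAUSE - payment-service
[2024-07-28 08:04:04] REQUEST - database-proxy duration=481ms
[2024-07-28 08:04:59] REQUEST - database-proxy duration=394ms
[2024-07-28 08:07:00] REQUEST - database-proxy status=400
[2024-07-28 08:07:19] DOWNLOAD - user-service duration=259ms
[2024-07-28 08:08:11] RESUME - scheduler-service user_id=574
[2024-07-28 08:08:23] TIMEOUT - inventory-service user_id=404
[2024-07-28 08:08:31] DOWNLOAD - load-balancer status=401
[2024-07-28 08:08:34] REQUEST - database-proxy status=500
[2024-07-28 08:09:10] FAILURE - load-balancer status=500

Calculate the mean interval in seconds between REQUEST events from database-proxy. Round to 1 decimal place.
102.8

To calculate average interval:

1. Find all REQUEST events for database-proxy in order
2. Calculate time gaps between consecutive events
3. Compute mean of gaps: 514 / 5 = 102.8 seconds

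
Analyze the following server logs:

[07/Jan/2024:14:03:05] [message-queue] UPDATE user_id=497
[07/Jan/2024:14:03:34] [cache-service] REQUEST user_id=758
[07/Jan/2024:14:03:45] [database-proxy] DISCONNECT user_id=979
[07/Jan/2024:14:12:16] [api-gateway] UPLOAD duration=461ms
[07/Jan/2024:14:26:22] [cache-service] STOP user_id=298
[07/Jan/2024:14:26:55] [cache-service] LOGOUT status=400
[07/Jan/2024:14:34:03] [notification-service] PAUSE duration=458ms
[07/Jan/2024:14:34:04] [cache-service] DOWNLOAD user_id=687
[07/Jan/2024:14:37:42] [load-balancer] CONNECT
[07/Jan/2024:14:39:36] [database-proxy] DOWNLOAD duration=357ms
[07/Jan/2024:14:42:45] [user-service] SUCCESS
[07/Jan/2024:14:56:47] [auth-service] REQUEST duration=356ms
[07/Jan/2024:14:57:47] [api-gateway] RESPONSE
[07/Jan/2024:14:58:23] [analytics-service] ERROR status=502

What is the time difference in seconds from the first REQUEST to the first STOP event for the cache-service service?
1368

To find the time between events:

1. Locate the first REQUEST event for cache-service: 07/Jan/2024:14:03:34
2. Locate the first STOP event for cache-service: 07/Jan/2024:14:26:22
3. Calculate the difference: 07/Jan/2024:14:26:22 - 07/Jan/2024:14:03:34 = 1368 seconds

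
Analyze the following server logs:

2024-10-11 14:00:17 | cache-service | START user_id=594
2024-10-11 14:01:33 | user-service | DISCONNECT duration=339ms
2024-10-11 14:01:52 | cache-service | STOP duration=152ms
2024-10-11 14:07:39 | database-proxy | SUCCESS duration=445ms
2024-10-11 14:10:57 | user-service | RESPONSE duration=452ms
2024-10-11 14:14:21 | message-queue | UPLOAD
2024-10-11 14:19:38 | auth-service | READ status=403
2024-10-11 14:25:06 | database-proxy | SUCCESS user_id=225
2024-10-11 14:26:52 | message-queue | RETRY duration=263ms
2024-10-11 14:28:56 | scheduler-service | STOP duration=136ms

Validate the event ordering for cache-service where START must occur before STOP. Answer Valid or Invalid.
Valid

To validate ordering:

1. Required order: START → STOP
2. Rule: START must occur before STOP
3. Check actual order of events for cache-service
4. Result: Valid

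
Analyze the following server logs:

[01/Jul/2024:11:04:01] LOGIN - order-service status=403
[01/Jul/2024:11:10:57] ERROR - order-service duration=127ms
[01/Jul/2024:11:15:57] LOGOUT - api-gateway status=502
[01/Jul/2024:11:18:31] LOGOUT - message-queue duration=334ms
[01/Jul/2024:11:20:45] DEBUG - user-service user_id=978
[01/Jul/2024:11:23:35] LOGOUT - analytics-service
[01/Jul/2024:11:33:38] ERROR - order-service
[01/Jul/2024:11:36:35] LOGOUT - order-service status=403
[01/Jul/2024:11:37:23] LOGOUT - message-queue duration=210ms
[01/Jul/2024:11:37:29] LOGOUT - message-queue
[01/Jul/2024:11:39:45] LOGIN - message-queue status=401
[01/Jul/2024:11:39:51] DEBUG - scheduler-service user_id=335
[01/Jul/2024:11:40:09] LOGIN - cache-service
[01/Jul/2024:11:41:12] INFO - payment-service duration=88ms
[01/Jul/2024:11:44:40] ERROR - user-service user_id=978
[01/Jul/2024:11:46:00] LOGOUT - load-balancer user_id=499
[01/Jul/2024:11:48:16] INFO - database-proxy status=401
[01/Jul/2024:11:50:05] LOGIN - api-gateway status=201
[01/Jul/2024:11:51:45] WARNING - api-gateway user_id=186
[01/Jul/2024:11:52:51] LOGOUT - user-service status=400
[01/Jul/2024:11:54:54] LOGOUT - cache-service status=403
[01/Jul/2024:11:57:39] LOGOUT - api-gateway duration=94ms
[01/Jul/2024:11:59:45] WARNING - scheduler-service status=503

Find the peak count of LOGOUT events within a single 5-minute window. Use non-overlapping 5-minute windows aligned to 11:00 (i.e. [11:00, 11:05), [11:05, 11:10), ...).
3

To find the burst window:

1. Divide the log period into non-overlapping 5-minute windows starting at 11:00
2. Count LOGOUT events in each window
3. Find the window with maximum count
4. Maximum events in a window: 3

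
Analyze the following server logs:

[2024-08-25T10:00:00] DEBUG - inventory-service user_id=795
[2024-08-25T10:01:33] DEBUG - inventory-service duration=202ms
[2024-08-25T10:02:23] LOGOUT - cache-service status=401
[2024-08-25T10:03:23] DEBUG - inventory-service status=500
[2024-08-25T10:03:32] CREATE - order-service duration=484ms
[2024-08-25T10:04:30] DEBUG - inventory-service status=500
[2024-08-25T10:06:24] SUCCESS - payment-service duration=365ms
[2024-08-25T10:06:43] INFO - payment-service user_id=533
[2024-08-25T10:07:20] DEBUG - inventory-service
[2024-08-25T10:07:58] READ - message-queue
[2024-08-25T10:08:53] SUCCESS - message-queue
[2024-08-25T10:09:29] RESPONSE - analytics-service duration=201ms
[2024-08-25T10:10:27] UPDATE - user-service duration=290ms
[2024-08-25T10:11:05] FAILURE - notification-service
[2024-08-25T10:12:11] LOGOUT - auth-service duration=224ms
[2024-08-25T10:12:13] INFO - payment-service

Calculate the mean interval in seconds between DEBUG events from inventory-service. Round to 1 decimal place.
110.0

To calculate average interval:

1. Find all DEBUG events for inventory-service in order
2. Calculate time gaps between consecutive events
3. Compute mean of gaps: 440 / 4 = 110.0 seconds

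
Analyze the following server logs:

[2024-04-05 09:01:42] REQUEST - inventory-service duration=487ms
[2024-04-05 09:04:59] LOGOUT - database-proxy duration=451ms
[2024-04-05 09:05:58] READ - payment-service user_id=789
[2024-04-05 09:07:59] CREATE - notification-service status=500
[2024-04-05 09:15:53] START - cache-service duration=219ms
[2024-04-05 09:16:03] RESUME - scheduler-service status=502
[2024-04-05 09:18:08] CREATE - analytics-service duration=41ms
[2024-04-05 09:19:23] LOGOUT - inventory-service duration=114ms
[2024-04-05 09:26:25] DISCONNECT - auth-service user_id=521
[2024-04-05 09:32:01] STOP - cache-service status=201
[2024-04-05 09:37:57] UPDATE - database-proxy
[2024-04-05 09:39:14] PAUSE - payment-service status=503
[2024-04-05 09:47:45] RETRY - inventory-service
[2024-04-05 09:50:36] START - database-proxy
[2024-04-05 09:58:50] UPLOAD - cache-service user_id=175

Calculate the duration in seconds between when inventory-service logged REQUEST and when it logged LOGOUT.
1061

To find the time between events:

1. Locate the first REQUEST event for inventory-service: 2024-04-05 09:01:42
2. Locate the first LOGOUT event for inventory-service: 2024-04-05 09:19:23
3. Calculate the difference: 2024-04-05 09:19:23 - 2024-04-05 09:01:42 = 1061 seconds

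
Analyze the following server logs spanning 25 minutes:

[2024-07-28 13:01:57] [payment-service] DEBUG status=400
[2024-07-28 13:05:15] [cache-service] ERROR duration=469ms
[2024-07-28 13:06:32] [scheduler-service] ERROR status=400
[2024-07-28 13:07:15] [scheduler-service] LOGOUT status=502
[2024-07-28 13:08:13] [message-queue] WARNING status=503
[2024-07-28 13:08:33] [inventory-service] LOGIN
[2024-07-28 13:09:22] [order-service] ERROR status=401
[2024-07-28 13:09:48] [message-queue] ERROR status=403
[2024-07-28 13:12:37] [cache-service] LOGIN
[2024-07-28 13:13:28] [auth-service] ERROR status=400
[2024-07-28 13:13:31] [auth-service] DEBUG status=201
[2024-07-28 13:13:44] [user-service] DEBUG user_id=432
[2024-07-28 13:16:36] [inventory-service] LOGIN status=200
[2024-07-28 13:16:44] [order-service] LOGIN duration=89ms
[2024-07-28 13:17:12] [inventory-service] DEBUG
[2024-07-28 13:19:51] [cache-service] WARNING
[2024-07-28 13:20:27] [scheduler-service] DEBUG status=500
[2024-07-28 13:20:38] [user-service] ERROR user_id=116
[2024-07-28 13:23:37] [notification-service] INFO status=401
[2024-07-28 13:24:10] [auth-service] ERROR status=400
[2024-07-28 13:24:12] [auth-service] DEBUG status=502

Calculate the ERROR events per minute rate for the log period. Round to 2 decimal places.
0.28

To calculate the rate:

1. Count total ERROR events: 7
2. Total time period: 25 minutes
3. Rate = 7 / 25 = 0.28 events per minute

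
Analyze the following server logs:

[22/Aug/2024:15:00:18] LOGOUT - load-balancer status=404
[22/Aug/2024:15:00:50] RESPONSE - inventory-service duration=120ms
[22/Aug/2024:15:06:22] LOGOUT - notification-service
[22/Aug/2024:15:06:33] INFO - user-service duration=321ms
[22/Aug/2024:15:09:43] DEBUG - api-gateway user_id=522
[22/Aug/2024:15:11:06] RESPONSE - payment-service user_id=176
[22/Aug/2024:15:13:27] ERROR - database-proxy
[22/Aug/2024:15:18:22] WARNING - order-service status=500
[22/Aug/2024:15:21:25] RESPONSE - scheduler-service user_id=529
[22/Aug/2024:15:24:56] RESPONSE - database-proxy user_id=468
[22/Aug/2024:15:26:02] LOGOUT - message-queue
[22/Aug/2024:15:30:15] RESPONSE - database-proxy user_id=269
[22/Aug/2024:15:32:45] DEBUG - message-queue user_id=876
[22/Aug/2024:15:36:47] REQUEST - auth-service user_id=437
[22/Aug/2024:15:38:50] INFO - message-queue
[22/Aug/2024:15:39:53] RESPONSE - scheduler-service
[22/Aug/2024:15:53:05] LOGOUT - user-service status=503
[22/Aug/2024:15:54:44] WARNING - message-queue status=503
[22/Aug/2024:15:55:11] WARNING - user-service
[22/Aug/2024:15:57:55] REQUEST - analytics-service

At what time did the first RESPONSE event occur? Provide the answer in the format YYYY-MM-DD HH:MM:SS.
2024-08-22 15:00:50

To find the first event:

1. Filter for all RESPONSE events
2. Sort by timestamp
3. Select the first one
4. Timestamp: 2024-08-22 15:00:50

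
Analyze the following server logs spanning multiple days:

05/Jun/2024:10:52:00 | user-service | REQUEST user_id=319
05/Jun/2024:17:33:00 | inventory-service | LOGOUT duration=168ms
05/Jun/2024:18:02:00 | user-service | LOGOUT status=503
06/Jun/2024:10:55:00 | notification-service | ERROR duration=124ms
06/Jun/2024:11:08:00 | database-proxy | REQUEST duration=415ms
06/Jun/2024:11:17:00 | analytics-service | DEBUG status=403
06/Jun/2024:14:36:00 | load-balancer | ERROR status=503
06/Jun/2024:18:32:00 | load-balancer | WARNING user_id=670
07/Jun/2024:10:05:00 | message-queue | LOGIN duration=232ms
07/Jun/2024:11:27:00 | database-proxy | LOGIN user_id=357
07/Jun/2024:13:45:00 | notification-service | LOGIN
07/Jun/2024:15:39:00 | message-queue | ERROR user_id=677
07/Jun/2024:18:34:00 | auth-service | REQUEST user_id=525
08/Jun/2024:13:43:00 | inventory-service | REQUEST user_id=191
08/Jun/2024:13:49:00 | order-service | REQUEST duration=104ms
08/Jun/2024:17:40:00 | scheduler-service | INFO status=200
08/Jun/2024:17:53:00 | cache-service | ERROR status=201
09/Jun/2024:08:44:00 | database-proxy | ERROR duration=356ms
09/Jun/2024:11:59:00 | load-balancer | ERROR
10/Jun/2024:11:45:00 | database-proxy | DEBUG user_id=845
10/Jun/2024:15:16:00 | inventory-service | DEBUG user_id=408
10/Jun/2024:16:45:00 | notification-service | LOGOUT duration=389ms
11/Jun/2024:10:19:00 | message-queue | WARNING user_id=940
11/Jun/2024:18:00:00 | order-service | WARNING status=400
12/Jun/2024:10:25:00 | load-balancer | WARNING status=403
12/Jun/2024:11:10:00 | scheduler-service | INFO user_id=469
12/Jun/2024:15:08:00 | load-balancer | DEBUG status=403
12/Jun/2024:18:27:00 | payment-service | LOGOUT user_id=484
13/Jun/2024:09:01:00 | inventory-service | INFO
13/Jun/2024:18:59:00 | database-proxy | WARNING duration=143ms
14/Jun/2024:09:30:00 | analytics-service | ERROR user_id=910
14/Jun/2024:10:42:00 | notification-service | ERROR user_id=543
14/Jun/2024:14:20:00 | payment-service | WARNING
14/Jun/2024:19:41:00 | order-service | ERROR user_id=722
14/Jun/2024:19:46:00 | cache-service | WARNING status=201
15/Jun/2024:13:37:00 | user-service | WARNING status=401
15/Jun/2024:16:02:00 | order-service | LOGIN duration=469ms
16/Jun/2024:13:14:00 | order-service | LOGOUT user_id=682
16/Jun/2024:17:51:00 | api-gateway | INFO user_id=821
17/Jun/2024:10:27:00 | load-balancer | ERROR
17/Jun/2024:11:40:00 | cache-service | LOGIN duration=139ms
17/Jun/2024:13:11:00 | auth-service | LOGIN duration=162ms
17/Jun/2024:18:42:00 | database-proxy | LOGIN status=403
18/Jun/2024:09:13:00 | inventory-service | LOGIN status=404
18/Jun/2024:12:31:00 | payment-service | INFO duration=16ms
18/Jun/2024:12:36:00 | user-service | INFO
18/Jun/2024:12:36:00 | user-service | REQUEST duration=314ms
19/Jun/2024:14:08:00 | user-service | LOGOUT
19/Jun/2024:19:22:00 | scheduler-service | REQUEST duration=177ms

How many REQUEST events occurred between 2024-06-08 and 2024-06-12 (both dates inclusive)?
2

To filter by date range:

1. Date range: 2024-06-08 through 2024-06-12, both dates inclusive
2. Filter for REQUEST events whose date falls in this range
3. Count matching events: 2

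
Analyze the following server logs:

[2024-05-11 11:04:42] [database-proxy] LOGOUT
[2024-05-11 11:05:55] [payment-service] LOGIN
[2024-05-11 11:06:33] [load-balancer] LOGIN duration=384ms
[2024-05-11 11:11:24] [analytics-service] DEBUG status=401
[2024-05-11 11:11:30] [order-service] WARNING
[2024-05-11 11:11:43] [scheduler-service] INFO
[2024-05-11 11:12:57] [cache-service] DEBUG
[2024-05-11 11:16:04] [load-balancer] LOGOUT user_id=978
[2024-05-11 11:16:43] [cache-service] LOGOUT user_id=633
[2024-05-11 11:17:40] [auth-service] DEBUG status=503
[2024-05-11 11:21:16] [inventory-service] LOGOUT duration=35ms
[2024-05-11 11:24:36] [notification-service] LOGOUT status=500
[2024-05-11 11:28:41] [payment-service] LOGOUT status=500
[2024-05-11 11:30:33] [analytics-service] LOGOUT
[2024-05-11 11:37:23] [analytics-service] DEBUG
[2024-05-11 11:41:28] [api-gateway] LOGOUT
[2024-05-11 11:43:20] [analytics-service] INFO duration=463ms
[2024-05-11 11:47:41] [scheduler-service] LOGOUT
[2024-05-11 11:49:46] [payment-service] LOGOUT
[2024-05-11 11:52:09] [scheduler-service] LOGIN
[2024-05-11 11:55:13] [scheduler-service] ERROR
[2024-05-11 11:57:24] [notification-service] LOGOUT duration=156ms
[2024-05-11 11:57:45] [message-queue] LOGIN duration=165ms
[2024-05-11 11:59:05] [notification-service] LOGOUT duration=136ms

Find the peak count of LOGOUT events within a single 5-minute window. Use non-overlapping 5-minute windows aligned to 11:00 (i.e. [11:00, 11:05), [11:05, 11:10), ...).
2

To find the burst window:

1. Divide the log period into non-overlapping 5-minute windows starting at 11:00
2. Count LOGOUT events in each window
3. Find the window with maximum count
4. Maximum events in a window: 2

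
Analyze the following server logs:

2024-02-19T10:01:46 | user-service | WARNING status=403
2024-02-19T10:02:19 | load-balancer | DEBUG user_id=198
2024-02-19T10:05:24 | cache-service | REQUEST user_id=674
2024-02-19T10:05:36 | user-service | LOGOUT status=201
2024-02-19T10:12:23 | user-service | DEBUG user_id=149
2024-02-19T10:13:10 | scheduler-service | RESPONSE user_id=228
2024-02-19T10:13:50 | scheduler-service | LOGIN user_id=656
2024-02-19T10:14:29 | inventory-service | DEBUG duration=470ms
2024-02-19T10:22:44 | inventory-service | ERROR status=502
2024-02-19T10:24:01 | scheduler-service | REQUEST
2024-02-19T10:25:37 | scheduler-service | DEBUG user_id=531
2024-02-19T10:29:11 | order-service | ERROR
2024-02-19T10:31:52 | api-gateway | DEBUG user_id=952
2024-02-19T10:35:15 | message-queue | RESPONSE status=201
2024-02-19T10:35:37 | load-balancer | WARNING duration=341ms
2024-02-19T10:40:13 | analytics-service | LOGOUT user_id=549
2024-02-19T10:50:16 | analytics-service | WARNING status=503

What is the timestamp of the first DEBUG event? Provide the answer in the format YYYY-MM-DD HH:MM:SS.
2024-02-19 10:02:19

To find the first event:

1. Filter for all DEBUG events
2. Sort by timestamp
3. Select the first one
4. Timestamp: 2024-02-19 10:02:19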